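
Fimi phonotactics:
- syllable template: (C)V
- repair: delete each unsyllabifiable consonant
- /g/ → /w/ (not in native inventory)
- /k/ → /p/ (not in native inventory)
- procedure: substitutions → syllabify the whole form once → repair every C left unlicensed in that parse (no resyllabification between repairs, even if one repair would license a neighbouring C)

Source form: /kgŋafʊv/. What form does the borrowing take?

Substitution: /k/ → /p/, /g/ → /w/, giving /pwŋafʊv/.
The consonants /p/, /w/, /v/ cannot be parsed into a legal (C)V syllable (no codas are permitted; onsets are limited to one consonant).
Deletion applies to /p/, /w/, /v/.

ŋafʊ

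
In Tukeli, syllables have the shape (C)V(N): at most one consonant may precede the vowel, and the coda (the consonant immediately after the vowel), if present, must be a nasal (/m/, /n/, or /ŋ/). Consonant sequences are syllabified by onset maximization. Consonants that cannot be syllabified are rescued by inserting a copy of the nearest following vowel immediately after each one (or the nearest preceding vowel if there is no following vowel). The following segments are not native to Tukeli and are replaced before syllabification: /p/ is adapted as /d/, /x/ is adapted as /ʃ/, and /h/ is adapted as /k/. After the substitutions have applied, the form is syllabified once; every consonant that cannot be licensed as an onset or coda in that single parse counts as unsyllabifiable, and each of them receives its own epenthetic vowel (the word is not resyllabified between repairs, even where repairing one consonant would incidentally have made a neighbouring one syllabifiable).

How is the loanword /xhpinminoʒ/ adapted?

ʃikidinminoʒo

Substitution: /x/ → /ʃ/, /h/ → /k/, /p/ → /d/, giving /ʃkdinminoʒ/.
Under (C)V(N), the unsyllabifiable consonants are /ʃ/, /k/, /ʒ/ (only a nasal (/m/, /n/, or /ŋ/) is licensed in coda position; onsets are limited to one consonant).
Inserting the epenthetic vowel yields /ʃ/ → /ʃi/, /k/ → /ki/, /ʒ/ → /ʒo/.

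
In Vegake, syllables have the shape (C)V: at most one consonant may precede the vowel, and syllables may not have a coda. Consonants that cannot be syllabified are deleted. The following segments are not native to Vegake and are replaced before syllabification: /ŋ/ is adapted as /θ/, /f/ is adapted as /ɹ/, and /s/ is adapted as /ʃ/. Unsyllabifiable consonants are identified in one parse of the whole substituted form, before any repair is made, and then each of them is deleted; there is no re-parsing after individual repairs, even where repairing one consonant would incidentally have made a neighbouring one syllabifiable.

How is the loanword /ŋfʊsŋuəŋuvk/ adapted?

Substitution: /ŋ/ → /θ/, /f/ → /ɹ/, /s/ → /ʃ/, giving /θɹʊʃθuəθuvk/.
Syllabifying with onset maximization leaves /θ/, /ʃ/, /v/, /k/ stranded (no codas are permitted; onsets are limited to one consonant).
Deleting the stranded consonants removes /θ/, /ʃ/, /v/, /k/.

ɹʊθuəθu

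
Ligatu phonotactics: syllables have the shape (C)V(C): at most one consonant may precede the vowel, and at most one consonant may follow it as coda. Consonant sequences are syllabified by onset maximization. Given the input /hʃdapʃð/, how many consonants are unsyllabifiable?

Syllabifying with onset maximization leaves /h/, /ʃ/, /ʃ/, /ð/ stranded (at most one coda consonant is licensed; onsets are limited to one consonant).

4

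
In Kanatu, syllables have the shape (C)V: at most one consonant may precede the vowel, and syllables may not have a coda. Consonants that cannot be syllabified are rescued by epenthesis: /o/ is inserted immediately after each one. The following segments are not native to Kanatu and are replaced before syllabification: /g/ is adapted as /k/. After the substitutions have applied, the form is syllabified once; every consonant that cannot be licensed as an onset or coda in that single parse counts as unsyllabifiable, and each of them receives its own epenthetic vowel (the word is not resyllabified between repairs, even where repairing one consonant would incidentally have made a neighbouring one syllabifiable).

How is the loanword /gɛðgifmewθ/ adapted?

Substitution: /g/ → /k/, giving /kɛðkifmewθ/.
Under (C)V, the unsyllabifiable consonants are /ð/, /f/, /w/, /θ/ (no codas are permitted; onsets are limited to one consonant).
Inserting the epenthetic vowel yields /ð/ → /ðo/, /f/ → /fo/, /w/ → /wo/, /θ/ → /θo/.

kɛðokifomewoθo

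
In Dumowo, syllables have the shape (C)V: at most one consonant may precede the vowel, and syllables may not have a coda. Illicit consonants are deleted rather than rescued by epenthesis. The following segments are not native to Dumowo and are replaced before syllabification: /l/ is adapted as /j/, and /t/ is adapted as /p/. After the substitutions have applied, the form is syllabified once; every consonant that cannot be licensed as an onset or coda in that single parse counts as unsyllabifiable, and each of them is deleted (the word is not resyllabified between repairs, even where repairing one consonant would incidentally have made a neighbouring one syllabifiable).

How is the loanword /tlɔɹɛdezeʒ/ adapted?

Substitution: /t/ → /p/, /l/ → /j/, giving /pjɔɹɛdezeʒ/.
Syllabifying with onset maximization leaves /p/, /ʒ/ stranded (no codas are permitted; onsets are limited to one consonant).
Each unlicensed consonant is deleted: /p/, /ʒ/.

jɔɹɛdeze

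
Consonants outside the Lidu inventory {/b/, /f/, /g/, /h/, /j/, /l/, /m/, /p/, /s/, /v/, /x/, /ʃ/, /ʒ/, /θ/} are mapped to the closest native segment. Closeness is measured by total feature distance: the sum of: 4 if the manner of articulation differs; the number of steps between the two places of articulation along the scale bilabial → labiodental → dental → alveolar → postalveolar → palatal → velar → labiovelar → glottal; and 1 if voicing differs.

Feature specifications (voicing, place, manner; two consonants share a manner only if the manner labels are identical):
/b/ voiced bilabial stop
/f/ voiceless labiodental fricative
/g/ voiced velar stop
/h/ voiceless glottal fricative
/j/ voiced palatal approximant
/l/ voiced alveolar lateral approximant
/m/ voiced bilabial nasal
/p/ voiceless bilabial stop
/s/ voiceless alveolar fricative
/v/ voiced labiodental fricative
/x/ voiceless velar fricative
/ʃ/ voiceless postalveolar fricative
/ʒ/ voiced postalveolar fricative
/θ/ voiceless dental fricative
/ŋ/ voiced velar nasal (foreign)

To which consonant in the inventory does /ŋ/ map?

g

/g/ is closest: manner differs (nasal→stop, +4), place distance 0 (velar→velar), same voicing; total 4. Next closest is /j/ at distance 5.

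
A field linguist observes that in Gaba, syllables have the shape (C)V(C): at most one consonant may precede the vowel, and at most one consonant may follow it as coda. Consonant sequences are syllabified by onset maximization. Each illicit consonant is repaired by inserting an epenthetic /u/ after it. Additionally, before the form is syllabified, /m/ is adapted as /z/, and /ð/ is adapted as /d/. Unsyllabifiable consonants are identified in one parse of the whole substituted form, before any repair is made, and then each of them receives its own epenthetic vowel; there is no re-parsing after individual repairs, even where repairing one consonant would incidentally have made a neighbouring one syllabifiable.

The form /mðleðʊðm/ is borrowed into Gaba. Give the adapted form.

zuduledʊdzu

Substitution: /m/ → /z/, /ð/ → /d/, giving /zdledʊdz/.
Syllabifying with onset maximization leaves /z/, /d/, /z/ stranded (at most one coda consonant is licensed; onsets are limited to one consonant).
Each unlicensed consonant becomes the onset of a new syllable: /z/ → /zu/, /d/ → /du/, /z/ → /zu/.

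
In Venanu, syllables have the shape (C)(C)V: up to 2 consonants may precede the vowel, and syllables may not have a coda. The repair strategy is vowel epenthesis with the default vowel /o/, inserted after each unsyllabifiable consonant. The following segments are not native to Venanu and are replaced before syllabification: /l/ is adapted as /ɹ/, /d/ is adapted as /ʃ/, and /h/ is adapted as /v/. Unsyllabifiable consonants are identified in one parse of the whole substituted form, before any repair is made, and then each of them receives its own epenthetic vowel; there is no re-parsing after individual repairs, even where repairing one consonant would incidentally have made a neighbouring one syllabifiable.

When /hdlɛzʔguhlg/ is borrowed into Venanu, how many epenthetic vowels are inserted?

After substitution the input is /vʃɹɛzʔguvɹg/.
The unsyllabifiable consonants are /v/, /z/, /v/, /ɹ/, /g/; each receives one epenthetic vowel.

5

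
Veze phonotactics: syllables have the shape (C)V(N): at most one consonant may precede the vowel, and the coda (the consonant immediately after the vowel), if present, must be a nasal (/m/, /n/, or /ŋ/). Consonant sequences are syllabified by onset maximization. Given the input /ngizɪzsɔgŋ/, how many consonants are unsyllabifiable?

4

Under (C)V(N), the unsyllabifiable consonants are /n/, /z/, /g/, /ŋ/ (only a nasal (/m/, /n/, or /ŋ/) is licensed in coda position; onsets are limited to one consonant).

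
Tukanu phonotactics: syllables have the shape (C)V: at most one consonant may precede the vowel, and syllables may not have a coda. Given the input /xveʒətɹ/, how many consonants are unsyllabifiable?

Syllabifying with onset maximization leaves /x/, /t/, /ɹ/ stranded (no codas are permitted; onsets are limited to one consonant).

3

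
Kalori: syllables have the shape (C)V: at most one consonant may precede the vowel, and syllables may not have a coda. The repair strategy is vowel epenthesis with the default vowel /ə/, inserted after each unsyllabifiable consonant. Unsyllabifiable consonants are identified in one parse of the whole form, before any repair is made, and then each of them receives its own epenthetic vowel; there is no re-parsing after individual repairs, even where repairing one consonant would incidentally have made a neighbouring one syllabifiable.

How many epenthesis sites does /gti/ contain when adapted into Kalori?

The unsyllabifiable consonants are /g/; each receives one epenthetic vowel.

1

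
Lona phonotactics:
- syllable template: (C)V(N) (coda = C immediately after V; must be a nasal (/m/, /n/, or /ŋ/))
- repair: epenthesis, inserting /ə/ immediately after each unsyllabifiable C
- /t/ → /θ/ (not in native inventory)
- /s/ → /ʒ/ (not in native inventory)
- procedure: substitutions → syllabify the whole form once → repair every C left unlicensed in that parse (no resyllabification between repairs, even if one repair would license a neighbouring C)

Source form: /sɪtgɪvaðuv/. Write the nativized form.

ʒɪθəgɪvaðuvə

Substitution: /s/ → /ʒ/, /t/ → /θ/, giving /ʒɪθgɪvaðuv/.
The consonants /θ/, /v/ cannot be parsed into a legal (C)V(N) syllable (only a nasal (/m/, /n/, or /ŋ/) is licensed in coda position; onsets are limited to one consonant).
Inserting the epenthetic vowel yields /θ/ → /θə/, /v/ → /və/.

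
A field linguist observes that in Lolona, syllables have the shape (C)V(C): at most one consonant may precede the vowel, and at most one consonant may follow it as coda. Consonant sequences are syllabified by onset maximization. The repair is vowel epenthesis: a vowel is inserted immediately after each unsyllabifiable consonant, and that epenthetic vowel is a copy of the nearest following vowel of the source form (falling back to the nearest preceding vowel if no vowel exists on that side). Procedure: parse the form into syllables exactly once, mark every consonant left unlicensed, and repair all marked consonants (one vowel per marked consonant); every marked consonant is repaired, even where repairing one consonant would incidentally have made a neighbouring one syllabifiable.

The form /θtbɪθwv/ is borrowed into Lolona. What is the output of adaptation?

θɪtɪbɪθwɪvɪ

Syllabifying with onset maximization leaves /θ/, /t/, /w/, /v/ stranded (at most one coda consonant is licensed; onsets are limited to one consonant).
Each unlicensed consonant becomes the onset of a new syllable: /θ/ → /θɪ/, /t/ → /tɪ/, /w/ → /wɪ/, /v/ → /vɪ/.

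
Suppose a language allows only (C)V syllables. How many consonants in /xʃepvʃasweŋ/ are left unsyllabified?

The consonants /x/, /p/, /v/, /s/, /ŋ/ cannot be parsed into a legal (C)V syllable (no codas are permitted; onsets are limited to one consonant).

5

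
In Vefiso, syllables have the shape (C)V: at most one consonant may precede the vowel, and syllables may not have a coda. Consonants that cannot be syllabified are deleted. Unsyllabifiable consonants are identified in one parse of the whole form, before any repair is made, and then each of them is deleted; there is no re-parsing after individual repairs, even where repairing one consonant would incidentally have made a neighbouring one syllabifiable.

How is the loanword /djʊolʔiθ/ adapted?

jʊoʔi

Under (C)V, the unsyllabifiable consonants are /d/, /l/, /θ/ (no codas are permitted; onsets are limited to one consonant).
Deleting the stranded consonants removes /d/, /l/, /θ/.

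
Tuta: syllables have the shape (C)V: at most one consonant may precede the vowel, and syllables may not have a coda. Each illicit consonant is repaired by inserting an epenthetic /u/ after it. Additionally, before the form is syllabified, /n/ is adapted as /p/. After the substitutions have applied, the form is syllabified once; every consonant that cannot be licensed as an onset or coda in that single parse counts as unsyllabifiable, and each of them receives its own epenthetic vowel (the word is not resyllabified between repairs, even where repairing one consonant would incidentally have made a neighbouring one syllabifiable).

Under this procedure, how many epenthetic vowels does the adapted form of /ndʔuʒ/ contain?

After substitution the input is /pdʔuʒ/.
The unsyllabifiable consonants are /p/, /d/, /ʒ/; each receives one epenthetic vowel.

3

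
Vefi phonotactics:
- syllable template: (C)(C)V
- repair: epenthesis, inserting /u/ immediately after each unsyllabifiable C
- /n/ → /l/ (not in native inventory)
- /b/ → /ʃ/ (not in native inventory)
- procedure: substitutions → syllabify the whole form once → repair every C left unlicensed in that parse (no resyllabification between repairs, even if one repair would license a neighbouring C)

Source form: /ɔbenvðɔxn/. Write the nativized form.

ɔʃeluvðɔxulu

Substitution: /b/ → /ʃ/, /n/ → /l/, giving /ɔʃelvðɔxl/.
Syllabifying with onset maximization leaves /l/, /x/, /l/ stranded (no codas are permitted; onsets may contain at most 2 consonants).
Inserting the epenthetic vowel yields /l/ → /lu/, /x/ → /xu/, /l/ → /lu/.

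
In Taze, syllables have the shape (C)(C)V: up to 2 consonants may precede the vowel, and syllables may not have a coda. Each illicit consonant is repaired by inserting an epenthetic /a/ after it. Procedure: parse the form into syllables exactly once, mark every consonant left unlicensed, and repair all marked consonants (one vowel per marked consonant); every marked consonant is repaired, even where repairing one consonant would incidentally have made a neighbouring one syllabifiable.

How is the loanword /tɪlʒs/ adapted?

Under (C)(C)V, the unsyllabifiable consonants are /l/, /ʒ/, /s/ (no codas are permitted; onsets may contain at most 2 consonants).
Inserting the epenthetic vowel yields /l/ → /la/, /ʒ/ → /ʒa/, /s/ → /sa/.

tɪlaʒasa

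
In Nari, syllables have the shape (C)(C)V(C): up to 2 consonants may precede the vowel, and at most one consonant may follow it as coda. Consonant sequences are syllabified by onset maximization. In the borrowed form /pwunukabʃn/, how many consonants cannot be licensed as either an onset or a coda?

The consonants /ʃ/, /n/ cannot be parsed into a legal (C)(C)V(C) syllable (at most one coda consonant is licensed; onsets may contain at most 2 consonants).

2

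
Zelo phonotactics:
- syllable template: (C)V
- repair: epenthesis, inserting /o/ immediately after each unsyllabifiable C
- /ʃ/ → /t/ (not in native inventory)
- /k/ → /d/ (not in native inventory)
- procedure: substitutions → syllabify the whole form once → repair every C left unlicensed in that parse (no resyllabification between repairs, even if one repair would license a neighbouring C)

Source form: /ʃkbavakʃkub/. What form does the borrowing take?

todobavadotodubo

Substitution: /ʃ/ → /t/, /k/ → /d/, giving /tdbavadtdub/.
Under (C)V, the unsyllabifiable consonants are /t/, /d/, /d/, /t/, /b/ (no codas are permitted; onsets are limited to one consonant).
Inserting the epenthetic vowel yields /t/ → /to/, /d/ → /do/, /d/ → /do/, /t/ → /to/, /b/ → /bo/.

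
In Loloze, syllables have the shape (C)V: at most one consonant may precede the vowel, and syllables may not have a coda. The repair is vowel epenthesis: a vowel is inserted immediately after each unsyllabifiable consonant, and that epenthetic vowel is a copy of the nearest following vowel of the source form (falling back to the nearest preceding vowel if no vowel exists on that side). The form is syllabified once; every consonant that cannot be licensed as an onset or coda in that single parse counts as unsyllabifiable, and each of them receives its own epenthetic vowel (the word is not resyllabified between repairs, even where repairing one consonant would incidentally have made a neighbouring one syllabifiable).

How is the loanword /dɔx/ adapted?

dɔxɔ

The consonants /x/ cannot be parsed into a legal (C)V syllable (no codas are permitted; onsets are limited to one consonant).
Inserting the epenthetic vowel yields /x/ → /xɔ/.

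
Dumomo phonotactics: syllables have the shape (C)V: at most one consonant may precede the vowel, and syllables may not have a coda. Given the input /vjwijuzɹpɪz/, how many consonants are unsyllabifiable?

The consonants /v/, /j/, /z/, /ɹ/, /z/ cannot be parsed into a legal (C)V syllable (no codas are permitted; onsets are limited to one consonant).

5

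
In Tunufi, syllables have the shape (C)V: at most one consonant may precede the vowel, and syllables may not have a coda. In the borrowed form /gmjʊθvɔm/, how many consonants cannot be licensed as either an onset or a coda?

Syllabifying with onset maximization leaves /g/, /m/, /θ/, /m/ stranded (no codas are permitted; onsets are limited to one consonant).

4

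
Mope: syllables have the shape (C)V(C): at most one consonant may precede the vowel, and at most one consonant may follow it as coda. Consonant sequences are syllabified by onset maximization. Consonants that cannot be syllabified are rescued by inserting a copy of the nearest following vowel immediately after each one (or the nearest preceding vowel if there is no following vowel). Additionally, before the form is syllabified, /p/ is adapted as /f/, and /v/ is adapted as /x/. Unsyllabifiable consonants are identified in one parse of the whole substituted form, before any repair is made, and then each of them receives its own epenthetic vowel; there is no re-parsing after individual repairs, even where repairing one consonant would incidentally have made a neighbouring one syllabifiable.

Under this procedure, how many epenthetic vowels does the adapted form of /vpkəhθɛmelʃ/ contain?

3

After substitution the input is /xfkəhθɛmelʃ/.
The unsyllabifiable consonants are /x/, /f/, /ʃ/; each receives one epenthetic vowel.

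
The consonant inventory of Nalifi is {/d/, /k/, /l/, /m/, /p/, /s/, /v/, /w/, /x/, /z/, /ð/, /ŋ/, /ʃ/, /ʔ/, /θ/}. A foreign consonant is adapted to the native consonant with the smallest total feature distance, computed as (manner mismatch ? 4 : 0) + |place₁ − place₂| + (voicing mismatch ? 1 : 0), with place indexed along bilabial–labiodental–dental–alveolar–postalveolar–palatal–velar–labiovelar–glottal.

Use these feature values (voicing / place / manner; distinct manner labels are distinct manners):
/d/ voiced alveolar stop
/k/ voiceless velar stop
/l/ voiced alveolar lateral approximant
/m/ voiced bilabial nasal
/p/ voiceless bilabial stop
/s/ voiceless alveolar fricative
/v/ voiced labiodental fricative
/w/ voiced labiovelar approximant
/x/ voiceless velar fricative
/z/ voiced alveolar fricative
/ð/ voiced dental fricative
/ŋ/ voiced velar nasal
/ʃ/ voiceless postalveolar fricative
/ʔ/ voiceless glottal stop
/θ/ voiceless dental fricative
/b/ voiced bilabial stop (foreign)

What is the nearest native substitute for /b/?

p

/p/ is closest: same manner (stop), place distance 0 (bilabial→bilabial), voicing differs (+1); total 1. Next closest is /d/ at distance 3.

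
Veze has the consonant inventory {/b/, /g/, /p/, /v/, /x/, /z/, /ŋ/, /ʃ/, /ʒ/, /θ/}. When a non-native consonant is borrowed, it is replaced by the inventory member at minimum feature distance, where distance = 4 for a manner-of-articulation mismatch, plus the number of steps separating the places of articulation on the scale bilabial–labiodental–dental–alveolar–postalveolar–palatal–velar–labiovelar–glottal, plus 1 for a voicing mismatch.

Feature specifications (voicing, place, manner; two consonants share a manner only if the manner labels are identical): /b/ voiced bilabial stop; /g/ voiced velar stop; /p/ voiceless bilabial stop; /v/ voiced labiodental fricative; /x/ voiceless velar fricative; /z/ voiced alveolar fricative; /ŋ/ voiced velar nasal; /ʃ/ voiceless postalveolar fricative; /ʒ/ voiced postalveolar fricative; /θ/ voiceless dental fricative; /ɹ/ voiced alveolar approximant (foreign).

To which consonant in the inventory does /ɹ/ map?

/z/ is closest: manner differs (approximant→fricative, +4), place distance 0 (alveolar→alveolar), same voicing; total 4. Next closest is /ʒ/ at distance 5.

z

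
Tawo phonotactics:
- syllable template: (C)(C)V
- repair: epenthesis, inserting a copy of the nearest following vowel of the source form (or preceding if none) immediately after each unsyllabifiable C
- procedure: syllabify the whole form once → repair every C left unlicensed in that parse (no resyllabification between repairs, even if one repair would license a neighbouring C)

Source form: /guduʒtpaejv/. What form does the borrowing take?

guduʒatpaejeve

Under (C)(C)V, the unsyllabifiable consonants are /ʒ/, /j/, /v/ (no codas are permitted; onsets may contain at most 2 consonants).
Epenthesis after each stranded consonant: /ʒ/ → /ʒa/, /j/ → /je/, /v/ → /ve/.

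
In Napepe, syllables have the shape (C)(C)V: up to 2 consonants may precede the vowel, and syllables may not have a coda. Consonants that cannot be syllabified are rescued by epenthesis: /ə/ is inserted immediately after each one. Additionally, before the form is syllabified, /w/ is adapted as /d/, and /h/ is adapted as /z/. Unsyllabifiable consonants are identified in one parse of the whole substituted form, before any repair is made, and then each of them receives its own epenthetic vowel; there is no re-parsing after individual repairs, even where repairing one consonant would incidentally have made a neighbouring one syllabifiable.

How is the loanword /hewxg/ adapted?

zedəxəgə

Substitution: /h/ → /z/, /w/ → /d/, giving /zedxg/.
The consonants /d/, /x/, /g/ cannot be parsed into a legal (C)(C)V syllable (no codas are permitted; onsets may contain at most 2 consonants).
Epenthesis after each stranded consonant: /d/ → /də/, /x/ → /xə/, /g/ → /gə/.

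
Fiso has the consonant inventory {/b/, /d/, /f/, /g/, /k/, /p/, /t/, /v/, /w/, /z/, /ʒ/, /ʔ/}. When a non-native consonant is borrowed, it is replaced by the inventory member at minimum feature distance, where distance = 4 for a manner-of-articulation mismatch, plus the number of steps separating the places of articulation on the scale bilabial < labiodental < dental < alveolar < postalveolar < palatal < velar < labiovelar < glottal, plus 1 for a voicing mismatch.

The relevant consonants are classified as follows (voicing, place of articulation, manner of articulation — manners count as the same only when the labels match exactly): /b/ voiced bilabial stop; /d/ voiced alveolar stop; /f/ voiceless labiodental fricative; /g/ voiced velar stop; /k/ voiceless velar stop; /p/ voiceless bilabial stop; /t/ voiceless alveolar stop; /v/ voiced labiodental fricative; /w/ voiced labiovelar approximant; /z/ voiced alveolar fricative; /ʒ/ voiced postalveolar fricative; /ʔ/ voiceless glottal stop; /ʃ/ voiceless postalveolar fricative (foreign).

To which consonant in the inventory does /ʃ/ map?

ʒ

/ʒ/ is closest: same manner (fricative), place distance 0 (postalveolar→postalveolar), voicing differs (+1); total 1. Next closest is /z/ at distance 2.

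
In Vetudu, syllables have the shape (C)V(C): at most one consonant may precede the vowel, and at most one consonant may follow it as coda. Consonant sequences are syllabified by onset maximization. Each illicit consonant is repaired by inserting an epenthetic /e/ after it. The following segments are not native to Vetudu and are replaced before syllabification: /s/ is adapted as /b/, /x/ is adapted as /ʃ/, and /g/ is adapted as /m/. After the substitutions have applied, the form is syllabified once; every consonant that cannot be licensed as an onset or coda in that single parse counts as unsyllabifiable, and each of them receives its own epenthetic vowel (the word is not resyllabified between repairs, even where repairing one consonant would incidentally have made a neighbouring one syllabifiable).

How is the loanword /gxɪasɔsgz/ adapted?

Substitution: /g/ → /m/, /x/ → /ʃ/, /s/ → /b/, giving /mʃɪabɔbmz/.
The consonants /m/, /m/, /z/ cannot be parsed into a legal (C)V(C) syllable (at most one coda consonant is licensed; onsets are limited to one consonant).
Each unlicensed consonant becomes the onset of a new syllable: /m/ → /me/, /m/ → /me/, /z/ → /ze/.

meʃɪabɔbmeze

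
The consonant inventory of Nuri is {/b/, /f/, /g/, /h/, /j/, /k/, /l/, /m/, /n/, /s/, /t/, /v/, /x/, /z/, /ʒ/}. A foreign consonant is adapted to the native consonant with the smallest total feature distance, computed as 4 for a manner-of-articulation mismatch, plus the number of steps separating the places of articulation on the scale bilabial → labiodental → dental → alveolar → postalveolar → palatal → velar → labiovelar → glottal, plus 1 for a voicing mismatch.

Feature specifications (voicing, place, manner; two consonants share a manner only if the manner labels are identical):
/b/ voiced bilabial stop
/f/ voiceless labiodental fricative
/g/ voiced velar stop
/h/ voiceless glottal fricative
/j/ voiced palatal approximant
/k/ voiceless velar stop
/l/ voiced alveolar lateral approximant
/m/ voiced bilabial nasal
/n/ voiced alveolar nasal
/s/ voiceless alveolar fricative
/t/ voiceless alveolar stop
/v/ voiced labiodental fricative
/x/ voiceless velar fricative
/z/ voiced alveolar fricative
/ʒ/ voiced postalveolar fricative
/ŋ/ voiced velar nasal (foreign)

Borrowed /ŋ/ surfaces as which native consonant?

/n/ is closest: same manner (nasal), place distance 3 (velar→alveolar), same voicing; total 3. Next closest is /g/ at distance 4.

n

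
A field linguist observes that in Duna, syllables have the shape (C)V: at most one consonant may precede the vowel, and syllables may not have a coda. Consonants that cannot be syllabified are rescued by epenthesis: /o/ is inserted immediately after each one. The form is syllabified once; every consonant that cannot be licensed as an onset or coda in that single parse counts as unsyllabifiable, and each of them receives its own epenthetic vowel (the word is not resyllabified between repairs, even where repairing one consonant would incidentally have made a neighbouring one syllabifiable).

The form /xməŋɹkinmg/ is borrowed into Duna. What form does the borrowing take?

Under (C)V, the unsyllabifiable consonants are /x/, /ŋ/, /ɹ/, /n/, /m/, /g/ (no codas are permitted; onsets are limited to one consonant).
Inserting the epenthetic vowel yields /x/ → /xo/, /ŋ/ → /ŋo/, /ɹ/ → /ɹo/, /n/ → /no/, /m/ → /mo/, /g/ → /go/.

xoməŋoɹokinomogo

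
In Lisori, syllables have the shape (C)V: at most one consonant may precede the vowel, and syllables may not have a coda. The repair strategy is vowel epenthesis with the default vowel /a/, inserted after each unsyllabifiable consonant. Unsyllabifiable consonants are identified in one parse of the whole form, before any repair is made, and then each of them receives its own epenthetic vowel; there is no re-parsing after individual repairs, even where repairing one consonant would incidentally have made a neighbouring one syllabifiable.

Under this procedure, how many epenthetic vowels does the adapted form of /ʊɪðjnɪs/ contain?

3

The unsyllabifiable consonants are /ð/, /j/, /s/; each receives one epenthetic vowel.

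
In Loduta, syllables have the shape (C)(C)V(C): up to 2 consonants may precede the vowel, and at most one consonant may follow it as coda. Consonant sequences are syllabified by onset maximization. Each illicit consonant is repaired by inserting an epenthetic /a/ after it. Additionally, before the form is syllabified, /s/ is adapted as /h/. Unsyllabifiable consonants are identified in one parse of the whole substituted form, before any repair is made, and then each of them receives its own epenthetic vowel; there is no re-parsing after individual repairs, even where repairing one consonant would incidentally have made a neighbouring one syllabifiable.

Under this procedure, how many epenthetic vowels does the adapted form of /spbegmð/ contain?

3

After substitution the input is /hpbegmð/.
The unsyllabifiable consonants are /h/, /m/, /ð/; each receives one epenthetic vowel.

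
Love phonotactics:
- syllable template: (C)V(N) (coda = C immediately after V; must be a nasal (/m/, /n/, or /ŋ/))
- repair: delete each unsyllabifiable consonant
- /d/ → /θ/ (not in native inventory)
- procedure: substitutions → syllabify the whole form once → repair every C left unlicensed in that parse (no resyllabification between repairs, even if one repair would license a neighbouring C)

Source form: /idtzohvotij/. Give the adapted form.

Substitution: /d/ → /θ/, giving /iθtzohvotij/.
The consonants /θ/, /t/, /h/, /j/ cannot be parsed into a legal (C)V(N) syllable (only a nasal (/m/, /n/, or /ŋ/) is licensed in coda position; onsets are limited to one consonant).
Deleting the stranded consonants removes /θ/, /t/, /h/, /j/.

izovoti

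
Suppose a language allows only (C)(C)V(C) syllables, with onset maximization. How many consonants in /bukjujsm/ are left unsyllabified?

2

Under (C)(C)V(C), the unsyllabifiable consonants are /s/, /m/ (at most one coda consonant is licensed; onsets may contain at most 2 consonants).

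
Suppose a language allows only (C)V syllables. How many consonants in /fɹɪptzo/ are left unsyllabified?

3

The consonants /f/, /p/, /t/ cannot be parsed into a legal (C)V syllable (no codas are permitted; onsets are limited to one consonant).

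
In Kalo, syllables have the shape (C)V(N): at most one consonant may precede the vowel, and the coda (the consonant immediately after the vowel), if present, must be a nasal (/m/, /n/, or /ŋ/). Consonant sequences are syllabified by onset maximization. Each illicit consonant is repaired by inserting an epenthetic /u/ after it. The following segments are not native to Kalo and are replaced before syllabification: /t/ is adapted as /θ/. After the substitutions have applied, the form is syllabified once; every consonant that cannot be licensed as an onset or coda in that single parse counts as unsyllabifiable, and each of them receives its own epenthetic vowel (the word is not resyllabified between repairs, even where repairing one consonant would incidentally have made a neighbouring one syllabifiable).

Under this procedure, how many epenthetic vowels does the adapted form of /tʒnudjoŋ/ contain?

After substitution the input is /θʒnudjoŋ/.
The unsyllabifiable consonants are /θ/, /ʒ/, /d/; each receives one epenthetic vowel.

3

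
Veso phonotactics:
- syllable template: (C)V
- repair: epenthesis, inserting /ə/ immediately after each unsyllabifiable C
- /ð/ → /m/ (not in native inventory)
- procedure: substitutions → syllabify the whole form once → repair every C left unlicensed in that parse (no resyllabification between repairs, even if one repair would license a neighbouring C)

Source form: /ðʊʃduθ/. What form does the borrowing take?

mʊʃəduθə

Substitution: /ð/ → /m/, giving /mʊʃduθ/.
Under (C)V, the unsyllabifiable consonants are /ʃ/, /θ/ (no codas are permitted; onsets are limited to one consonant).
Each unlicensed consonant becomes the onset of a new syllable: /ʃ/ → /ʃə/, /θ/ → /θə/.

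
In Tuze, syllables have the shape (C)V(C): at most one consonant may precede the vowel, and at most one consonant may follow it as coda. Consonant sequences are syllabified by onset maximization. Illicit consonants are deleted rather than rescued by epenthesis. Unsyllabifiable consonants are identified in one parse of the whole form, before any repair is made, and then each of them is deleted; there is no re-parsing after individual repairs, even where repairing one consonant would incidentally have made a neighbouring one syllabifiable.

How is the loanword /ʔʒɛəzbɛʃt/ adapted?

ʒɛəzbɛʃ

The consonants /ʔ/, /t/ cannot be parsed into a legal (C)V(C) syllable (at most one coda consonant is licensed; onsets are limited to one consonant).
Deleting the stranded consonants removes /ʔ/, /t/.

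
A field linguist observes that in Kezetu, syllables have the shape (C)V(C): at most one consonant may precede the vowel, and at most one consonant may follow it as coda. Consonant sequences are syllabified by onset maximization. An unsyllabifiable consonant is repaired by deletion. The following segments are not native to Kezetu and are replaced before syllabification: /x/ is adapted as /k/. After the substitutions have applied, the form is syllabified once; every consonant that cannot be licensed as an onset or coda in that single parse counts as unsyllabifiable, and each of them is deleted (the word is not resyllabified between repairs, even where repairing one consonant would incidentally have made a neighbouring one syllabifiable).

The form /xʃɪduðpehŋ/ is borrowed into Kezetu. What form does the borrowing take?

ʃɪduðpeh

Substitution: /x/ → /k/, giving /kʃɪduðpehŋ/.
Under (C)V(C), the unsyllabifiable consonants are /k/, /ŋ/ (at most one coda consonant is licensed; onsets are limited to one consonant).
Each unlicensed consonant is deleted: /k/, /ŋ/.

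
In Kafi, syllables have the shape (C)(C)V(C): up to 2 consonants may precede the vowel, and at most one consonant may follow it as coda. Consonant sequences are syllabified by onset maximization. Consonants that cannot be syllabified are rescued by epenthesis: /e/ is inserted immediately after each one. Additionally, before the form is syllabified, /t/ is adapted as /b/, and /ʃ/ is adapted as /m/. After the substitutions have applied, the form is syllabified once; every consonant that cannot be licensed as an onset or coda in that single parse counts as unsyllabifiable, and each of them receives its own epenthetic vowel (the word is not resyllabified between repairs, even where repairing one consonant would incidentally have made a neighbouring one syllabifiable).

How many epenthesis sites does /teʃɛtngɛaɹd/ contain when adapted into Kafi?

1

After substitution the input is /bemɛbngɛaɹd/.
The unsyllabifiable consonants are /d/; each receives one epenthetic vowel.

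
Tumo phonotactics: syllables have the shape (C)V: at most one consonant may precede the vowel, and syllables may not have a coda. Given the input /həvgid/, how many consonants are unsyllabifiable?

2

Syllabifying with onset maximization leaves /v/, /d/ stranded (no codas are permitted; onsets are limited to one consonant).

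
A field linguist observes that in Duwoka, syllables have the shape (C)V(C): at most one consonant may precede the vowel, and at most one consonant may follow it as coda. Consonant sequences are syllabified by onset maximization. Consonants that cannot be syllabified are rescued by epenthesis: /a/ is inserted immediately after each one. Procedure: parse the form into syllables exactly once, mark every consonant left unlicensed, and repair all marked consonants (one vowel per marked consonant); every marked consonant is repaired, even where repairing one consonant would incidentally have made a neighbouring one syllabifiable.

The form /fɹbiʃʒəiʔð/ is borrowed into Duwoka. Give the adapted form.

Syllabifying with onset maximization leaves /f/, /ɹ/, /ð/ stranded (at most one coda consonant is licensed; onsets are limited to one consonant).
Epenthesis after each stranded consonant: /f/ → /fa/, /ɹ/ → /ɹa/, /ð/ → /ða/.

faɹabiʃʒəiʔða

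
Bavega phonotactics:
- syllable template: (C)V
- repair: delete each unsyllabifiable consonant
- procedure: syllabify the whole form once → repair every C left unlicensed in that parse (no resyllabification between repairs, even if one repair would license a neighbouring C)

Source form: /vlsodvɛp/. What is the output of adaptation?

sovɛ

Syllabifying with onset maximization leaves /v/, /l/, /d/, /p/ stranded (no codas are permitted; onsets are limited to one consonant).
Deletion applies to /v/, /l/, /d/, /p/.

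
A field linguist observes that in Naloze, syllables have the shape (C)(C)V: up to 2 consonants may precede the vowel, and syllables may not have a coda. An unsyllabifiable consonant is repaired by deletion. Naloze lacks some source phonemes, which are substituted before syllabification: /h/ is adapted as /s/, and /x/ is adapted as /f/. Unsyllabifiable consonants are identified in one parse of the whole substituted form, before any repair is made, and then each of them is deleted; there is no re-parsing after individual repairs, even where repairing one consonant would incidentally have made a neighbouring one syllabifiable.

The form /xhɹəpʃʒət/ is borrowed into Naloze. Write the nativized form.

Substitution: /x/ → /f/, /h/ → /s/, giving /fsɹəpʃʒət/.
Syllabifying with onset maximization leaves /f/, /p/, /t/ stranded (no codas are permitted; onsets may contain at most 2 consonants).
Deletion applies to /f/, /p/, /t/.

sɹəʃʒə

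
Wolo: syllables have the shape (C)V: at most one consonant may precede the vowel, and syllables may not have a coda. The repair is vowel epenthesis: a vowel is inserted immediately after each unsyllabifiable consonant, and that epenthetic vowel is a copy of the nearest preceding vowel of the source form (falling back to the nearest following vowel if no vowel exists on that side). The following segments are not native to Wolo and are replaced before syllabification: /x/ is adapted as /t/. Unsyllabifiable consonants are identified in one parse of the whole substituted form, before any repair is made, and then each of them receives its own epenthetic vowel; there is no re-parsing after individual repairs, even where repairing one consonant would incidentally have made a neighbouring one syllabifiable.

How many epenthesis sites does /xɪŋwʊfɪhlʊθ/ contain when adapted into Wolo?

3

After substitution the input is /tɪŋwʊfɪhlʊθ/.
The unsyllabifiable consonants are /ŋ/, /h/, /θ/; each receives one epenthetic vowel.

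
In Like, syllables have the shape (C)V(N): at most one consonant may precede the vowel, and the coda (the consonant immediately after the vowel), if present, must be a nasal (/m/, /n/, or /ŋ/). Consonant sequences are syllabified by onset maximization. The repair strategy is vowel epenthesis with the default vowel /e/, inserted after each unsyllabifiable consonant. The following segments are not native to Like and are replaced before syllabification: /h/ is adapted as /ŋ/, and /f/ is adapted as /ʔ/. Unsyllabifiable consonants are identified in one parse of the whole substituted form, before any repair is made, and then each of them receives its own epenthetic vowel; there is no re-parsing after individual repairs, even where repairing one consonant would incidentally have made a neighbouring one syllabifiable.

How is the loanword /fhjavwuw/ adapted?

ʔeŋejavewuwe

Substitution: /f/ → /ʔ/, /h/ → /ŋ/, giving /ʔŋjavwuw/.
The consonants /ʔ/, /ŋ/, /v/, /w/ cannot be parsed into a legal (C)V(N) syllable (only a nasal (/m/, /n/, or /ŋ/) is licensed in coda position; onsets are limited to one consonant).
Epenthesis after each stranded consonant: /ʔ/ → /ʔe/, /ŋ/ → /ŋe/, /v/ → /ve/, /w/ → /we/.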